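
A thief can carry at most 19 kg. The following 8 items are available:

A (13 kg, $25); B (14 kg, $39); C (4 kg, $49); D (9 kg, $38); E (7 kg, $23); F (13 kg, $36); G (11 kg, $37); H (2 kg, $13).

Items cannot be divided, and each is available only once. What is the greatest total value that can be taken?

Check high-value combinations within 19 kg:
- C+D+H: weight 4+9+2=15, value 49+38+13=100
- C+G+H: weight 4+11+2=17, value 49+37+13=99
- C+F+H: weight 4+13+2=19, value 49+36+13=98
- B+C: weight 14+4=18, value 39+49=88
Best: $100.

$100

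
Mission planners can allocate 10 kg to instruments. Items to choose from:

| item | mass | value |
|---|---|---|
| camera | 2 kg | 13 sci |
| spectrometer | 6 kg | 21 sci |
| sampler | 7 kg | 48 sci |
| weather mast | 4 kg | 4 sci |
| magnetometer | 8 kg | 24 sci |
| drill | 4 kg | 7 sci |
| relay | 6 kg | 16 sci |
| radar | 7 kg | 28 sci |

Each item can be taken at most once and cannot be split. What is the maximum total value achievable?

61 sci

This is a 0/1 knapsack; check combinations near the capacity.
- camera+sampler: mass 2+7=9, value 13+48=61
- sampler: mass 7, value 48
- camera+radar: mass 2+7=9, value 13+28=41
- camera+magnetometer: mass 2+8=10, value 13+24=37
- camera+spectrometer: mass 2+6=8, value 13+21=34
Best: 61 sci.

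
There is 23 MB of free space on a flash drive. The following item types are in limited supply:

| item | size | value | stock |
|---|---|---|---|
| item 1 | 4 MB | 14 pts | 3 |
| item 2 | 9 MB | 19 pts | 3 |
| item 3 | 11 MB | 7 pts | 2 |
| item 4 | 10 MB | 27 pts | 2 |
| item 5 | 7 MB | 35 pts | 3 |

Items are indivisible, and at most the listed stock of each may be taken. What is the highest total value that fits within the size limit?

105 pts

Best selections within size 23 and stock limits:
- 3×item 5: size 21, value 105
- 2×item 1 + 2×item 5: size 22, value 98
Best: 105 pts.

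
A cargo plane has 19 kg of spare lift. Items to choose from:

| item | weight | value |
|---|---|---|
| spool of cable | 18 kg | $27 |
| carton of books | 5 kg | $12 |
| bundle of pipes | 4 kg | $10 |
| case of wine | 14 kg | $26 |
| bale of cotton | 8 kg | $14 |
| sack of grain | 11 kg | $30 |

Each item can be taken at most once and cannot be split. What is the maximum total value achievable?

$44

This is a 0/1 knapsack; check combinations near the capacity.
- bale of cotton+sack of grain: weight 8+11=19, value 14+30=44
- carton of books+sack of grain: weight 5+11=16, value 12+30=42
- bundle of pipes+sack of grain: weight 4+11=15, value 10+30=40
Best: $44.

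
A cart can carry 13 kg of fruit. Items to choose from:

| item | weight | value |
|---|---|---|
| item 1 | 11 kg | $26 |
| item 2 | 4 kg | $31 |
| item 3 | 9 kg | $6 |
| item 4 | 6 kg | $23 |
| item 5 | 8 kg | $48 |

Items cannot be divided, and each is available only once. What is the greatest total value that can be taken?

Check high-value combinations within 13 kg:
- item 2+item 5: weight 4+8=12, value 31+48=79
- item 2+item 4: weight 4+6=10, value 31+23=54
- item 5: weight 8, value 48
- item 2+item 3: weight 4+9=13, value 31+6=37
Best: $79.

$79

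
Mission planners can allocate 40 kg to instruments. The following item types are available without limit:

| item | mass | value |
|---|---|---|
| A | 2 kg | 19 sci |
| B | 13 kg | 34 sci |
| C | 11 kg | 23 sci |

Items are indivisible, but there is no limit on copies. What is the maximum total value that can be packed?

380 sci

Best value-per-unit is A at 19/2, and filling with it alone uses mass 20×2=40. No mix of the others beats 20×19 = 380.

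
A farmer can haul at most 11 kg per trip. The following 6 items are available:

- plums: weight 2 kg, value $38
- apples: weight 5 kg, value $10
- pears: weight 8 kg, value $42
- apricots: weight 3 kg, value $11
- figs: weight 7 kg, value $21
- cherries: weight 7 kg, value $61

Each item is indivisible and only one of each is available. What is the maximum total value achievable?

$99

Check high-value combinations within 11 kg:
- plums+cherries: weight 2+7=9, value 38+61=99
- plums+pears: weight 2+8=10, value 38+42=80
- apricots+cherries: weight 3+7=10, value 11+61=72
Best: $99.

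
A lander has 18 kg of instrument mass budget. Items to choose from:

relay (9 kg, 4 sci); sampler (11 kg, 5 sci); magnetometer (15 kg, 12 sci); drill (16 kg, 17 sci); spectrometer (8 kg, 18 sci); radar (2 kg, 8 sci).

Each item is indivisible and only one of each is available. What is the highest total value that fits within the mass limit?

26 sci

Check high-value combinations within 18 kg:
- spectrometer+radar: mass 8+2=10, value 18+8=26
- drill+radar: mass 16+2=18, value 17+8=25
- relay+spectrometer: mass 9+8=17, value 4+18=22
- magnetometer+radar: mass 15+2=17, value 12+8=20
Best: 26 sci.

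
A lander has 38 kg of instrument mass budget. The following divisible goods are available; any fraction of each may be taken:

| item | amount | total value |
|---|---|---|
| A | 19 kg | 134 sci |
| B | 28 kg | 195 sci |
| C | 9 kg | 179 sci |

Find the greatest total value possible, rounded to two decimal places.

Take in order of value per unit:
- C (179/9 per unit): all 9 → value 179, running total 179.00
- A (134/19 per unit): all 19 → value 134, running total 313.00
- B (195/28 per unit): 10 of 28 → value 10×195/28 = 69.6429, running total 382.64
Total 382.64.

382.64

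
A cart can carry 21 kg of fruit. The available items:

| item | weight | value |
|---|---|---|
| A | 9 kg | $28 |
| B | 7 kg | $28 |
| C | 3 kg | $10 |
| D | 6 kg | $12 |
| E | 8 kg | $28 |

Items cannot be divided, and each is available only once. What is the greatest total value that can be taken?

This is a 0/1 knapsack; check combinations near the capacity.
- B+D+E: weight 7+6+8=21, value 28+12+28=68
- B+C+E: weight 7+3+8=18, value 28+10+28=66
- A+B+C: weight 9+7+3=19, value 28+28+10=66
Best: $68.

$68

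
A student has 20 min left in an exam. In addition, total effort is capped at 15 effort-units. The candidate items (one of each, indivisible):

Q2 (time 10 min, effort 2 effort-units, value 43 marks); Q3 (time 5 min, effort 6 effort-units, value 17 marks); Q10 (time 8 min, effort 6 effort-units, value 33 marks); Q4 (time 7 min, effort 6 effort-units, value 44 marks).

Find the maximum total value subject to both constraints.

Feasible sets respecting both limits:
- Q2+Q4: time 17, effort 8, value 87
- Q10+Q4: time 15, effort 12, value 77
- Q2+Q10: time 18, effort 8, value 76
Best: 87 marks.

87 marks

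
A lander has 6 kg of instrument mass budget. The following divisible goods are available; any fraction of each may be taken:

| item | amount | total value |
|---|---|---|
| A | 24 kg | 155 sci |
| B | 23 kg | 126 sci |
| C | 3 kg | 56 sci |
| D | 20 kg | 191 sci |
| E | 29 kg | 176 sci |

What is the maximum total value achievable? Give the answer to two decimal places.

84.65

Take in order of value per unit:
- C (56/3 per unit): all 3 → value 56, running total 56.00
- D (191/20 per unit): 3 of 20 → value 3×191/20 = 28.6500, running total 84.65
Total 84.65.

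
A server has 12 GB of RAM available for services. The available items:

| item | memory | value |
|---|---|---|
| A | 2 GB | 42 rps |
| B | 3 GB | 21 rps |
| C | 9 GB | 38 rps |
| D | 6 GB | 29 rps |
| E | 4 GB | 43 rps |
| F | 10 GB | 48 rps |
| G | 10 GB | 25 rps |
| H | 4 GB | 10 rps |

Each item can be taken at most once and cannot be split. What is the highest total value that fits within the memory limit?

This is a 0/1 knapsack; check combinations near the capacity.
- A+D+E: memory 2+6+4=12, value 42+29+43=114
- A+B+E: memory 2+3+4=9, value 42+21+43=106
- A+E+H: memory 2+4+4=10, value 42+43+10=95
- A+B+D: memory 2+3+6=11, value 42+21+29=92
- A+F: memory 2+10=12, value 42+48=90
Best: 114 rps.

114 rps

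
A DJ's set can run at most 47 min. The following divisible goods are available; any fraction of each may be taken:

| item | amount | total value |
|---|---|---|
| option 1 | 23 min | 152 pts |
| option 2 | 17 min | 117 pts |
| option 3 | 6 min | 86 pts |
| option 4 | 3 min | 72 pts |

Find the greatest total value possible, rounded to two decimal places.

413.78

Take in order of value per unit:
- option 4 (72/3 per unit): all 3 → value 72, running total 72.00
- option 3 (86/6 per unit): all 6 → value 86, running total 158.00
- option 2 (117/17 per unit): all 17 → value 117, running total 275.00
- option 1 (152/23 per unit): 21 of 23 → value 21×152/23 = 138.7826, running total 413.78
Total 413.78.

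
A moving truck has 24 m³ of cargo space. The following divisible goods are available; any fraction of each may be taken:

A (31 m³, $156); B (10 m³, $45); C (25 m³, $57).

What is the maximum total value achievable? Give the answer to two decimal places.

Take in order of value per unit:
- A (156/31 per unit): 24 of 31 → value 24×156/31 = 120.7742, running total 120.77
Total 120.77.

120.77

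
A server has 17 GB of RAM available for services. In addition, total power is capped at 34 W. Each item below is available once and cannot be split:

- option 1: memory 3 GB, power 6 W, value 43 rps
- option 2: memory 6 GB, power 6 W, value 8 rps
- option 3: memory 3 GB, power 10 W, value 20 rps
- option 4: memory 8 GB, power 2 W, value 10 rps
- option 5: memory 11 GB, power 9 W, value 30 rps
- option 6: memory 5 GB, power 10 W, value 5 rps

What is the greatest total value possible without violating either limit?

93 rps

Feasible sets respecting both limits:
- option 1+option 3+option 5: memory 17, power 25, value 93
- option 1+option 2+option 3+option 6: memory 17, power 32, value 76
- option 1+option 3+option 4: memory 14, power 18, value 73
- option 1+option 5: memory 14, power 15, value 73
Best: 93 rps.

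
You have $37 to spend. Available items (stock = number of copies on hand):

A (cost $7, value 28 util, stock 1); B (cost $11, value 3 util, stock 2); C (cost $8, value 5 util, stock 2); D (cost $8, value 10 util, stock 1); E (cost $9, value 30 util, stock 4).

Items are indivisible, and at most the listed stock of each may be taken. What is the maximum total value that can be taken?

Top feasible selections:
- 4×E: cost 36, value 120
- 1×A + 3×E: cost 34, value 118
Best: 120 util.

120 util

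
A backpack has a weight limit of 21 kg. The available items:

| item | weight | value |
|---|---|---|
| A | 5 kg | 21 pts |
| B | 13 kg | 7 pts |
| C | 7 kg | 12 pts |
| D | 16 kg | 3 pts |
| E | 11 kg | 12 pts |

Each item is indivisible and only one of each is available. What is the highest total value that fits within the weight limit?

This is a 0/1 knapsack; check combinations near the capacity.
- A+C: weight 5+7=12, value 21+12=33
- A+E: weight 5+11=16, value 21+12=33
- A+B: weight 5+13=18, value 21+7=28
- C+E: weight 7+11=18, value 12+12=24
- A+D: weight 5+16=21, value 21+3=24
Best: 33 pts.

33 pts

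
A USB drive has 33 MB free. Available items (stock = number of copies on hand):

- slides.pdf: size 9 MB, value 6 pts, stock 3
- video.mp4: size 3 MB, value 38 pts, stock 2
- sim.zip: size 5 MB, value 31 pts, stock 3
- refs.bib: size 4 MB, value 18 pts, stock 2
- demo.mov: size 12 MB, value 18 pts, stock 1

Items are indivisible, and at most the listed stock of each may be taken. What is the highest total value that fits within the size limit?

205 pts

Top feasible selections:
- 2×video.mp4 + 3×sim.zip + 2×refs.bib: size 29, value 205
- 2×video.mp4 + 3×sim.zip + 1×refs.bib: size 25, value 187
Best: 205 pts.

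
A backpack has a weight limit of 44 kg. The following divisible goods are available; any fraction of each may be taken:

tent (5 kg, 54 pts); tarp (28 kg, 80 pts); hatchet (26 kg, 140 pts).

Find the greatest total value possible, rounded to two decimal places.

231.14

Take in order of value per unit:
- tent (54/5 per unit): all 5 → value 54, running total 54.00
- hatchet (140/26 per unit): all 26 → value 140, running total 194.00
- tarp (80/28 per unit): 13 of 28 → value 13×80/28 = 37.1429, running total 231.14
Total 231.14.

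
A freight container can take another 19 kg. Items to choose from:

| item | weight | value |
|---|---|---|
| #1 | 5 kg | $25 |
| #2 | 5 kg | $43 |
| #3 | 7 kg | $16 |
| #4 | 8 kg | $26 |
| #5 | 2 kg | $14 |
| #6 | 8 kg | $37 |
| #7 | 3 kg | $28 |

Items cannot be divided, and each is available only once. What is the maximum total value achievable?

Check high-value combinations within 19 kg:
- #2+#5+#6+#7: weight 5+2+8+3=18, value 43+14+37+28=122
- #2+#4+#5+#7: weight 5+8+2+3=18, value 43+26+14+28=111
- #1+#2+#5+#7: weight 5+5+2+3=15, value 25+43+14+28=110
Best: $122.

$122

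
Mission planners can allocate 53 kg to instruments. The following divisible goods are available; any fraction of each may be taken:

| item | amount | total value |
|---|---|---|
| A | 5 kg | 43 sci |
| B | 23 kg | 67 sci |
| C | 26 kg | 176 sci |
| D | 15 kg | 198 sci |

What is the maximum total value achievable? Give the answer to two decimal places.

437.39

Take in order of value per unit:
- D (198/15 per unit): all 15 → value 198, running total 198.00
- A (43/5 per unit): all 5 → value 43, running total 241.00
- C (176/26 per unit): all 26 → value 176, running total 417.00
- B (67/23 per unit): 7 of 23 → value 7×67/23 = 20.3913, running total 437.39
Total 437.39.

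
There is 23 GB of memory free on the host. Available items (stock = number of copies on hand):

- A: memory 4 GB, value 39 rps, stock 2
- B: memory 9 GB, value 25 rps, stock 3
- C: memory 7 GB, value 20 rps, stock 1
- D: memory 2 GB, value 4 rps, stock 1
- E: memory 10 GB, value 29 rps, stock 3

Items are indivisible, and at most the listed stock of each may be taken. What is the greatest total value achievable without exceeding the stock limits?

Top feasible selections:
- 2×A + 1×D + 1×E: memory 20, value 111
- 2×A + 1×E: memory 18, value 107
Best: 111 rps.

111 rps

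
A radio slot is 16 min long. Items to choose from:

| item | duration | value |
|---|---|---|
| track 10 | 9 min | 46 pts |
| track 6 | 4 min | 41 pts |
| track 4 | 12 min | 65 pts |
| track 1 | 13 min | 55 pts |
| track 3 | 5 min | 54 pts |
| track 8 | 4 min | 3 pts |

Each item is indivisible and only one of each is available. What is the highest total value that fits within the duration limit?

This is a 0/1 knapsack; check combinations near the capacity.
- track 6+track 4: duration 4+12=16, value 41+65=106
- track 10+track 3: duration 9+5=14, value 46+54=100
- track 6+track 3+track 8: duration 4+5+4=13, value 41+54+3=98
- track 6+track 3: duration 4+5=9, value 41+54=95
Best: 106 pts.

106 pts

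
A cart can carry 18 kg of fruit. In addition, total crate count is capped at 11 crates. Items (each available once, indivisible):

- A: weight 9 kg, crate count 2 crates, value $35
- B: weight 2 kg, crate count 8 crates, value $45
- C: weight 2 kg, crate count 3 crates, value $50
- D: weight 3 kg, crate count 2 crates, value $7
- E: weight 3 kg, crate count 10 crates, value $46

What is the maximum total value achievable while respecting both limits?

Feasible sets respecting both limits:
- B+C: weight 4, crate count 11, value 95
- A+C+D: weight 14, crate count 7, value 92
- A+C: weight 11, crate count 5, value 85
- A+B: weight 11, crate count 10, value 80
Best: $95.

$95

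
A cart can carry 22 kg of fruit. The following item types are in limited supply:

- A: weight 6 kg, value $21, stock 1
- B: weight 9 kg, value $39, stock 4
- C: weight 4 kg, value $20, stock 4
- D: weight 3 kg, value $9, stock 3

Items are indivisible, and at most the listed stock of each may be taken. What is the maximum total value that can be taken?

$101

Best selections within weight 22 and stock limits:
- 1×A + 4×C: weight 22, value 101
- 1×B + 3×C: weight 21, value 99
Best: $101.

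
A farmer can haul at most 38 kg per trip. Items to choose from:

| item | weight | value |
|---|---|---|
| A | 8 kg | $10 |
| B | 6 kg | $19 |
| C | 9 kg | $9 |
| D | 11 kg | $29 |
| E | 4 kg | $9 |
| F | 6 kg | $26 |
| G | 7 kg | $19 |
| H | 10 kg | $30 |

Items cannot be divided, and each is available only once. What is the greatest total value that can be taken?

$113

This is a 0/1 knapsack; check combinations near the capacity.
- B+D+E+F+H: weight 6+11+4+6+10=37, value 19+29+9+26+30=113
- D+E+F+G+H: weight 11+4+6+7+10=38, value 29+9+26+19+30=113
- B+D+E+G+H: weight 6+11+4+7+10=38, value 19+29+9+19+30=106
- B+D+F+H: weight 6+11+6+10=33, value 19+29+26+30=104
- D+F+G+H: weight 11+6+7+10=34, value 29+26+19+30=104
Best: $113.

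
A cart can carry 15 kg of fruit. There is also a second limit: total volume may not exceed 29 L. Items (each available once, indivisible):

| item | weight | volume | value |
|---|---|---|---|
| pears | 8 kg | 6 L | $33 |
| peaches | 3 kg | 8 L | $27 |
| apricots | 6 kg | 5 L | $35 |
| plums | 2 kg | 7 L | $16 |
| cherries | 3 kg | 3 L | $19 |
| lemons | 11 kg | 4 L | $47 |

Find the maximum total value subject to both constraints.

Feasible sets respecting both limits:
- peaches+apricots+plums+cherries: weight 14, volume 23, value 97
- peaches+apricots+cherries: weight 12, volume 16, value 81
- pears+peaches+cherries: weight 14, volume 17, value 79
Best: $97.

$97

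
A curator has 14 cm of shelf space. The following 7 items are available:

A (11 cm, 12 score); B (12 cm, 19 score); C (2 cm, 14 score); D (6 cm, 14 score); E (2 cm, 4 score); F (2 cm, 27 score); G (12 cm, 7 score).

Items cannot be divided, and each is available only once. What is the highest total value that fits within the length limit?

Check high-value combinations within 14 cm:
- C+D+E+F: length 2+6+2+2=12, value 14+14+4+27=59
- C+D+F: length 2+6+2=10, value 14+14+27=55
- B+F: length 12+2=14, value 19+27=46
- C+E+F: length 2+2+2=6, value 14+4+27=45
Best: 59 score.

59 score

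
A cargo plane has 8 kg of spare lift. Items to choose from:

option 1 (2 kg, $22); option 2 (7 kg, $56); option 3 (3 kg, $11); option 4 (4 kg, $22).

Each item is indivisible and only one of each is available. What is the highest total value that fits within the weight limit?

$56

Check high-value combinations within 8 kg:
- option 2: weight 7, value 56
- option 1+option 4: weight 2+4=6, value 22+22=44
- option 1+option 3: weight 2+3=5, value 22+11=33
- option 3+option 4: weight 3+4=7, value 11+22=33
Best: $56.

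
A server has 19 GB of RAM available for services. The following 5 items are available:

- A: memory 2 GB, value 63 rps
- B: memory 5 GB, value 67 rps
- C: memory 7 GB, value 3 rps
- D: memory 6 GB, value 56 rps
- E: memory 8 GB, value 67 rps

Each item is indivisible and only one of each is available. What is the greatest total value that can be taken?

197 rps

Check high-value combinations within 19 GB:
- A+B+E: memory 2+5+8=15, value 63+67+67=197
- B+D+E: memory 5+6+8=19, value 67+56+67=190
- A+B+D: memory 2+5+6=13, value 63+67+56=186
- A+D+E: memory 2+6+8=16, value 63+56+67=186
- B+E: memory 5+8=13, value 67+67=134
Best: 197 rps.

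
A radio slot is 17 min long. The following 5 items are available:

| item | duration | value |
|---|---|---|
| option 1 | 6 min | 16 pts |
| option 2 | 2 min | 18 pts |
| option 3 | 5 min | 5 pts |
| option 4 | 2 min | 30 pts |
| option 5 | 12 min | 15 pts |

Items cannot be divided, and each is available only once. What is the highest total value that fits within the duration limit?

69 pts

Check high-value combinations within 17 min:
- option 1+option 2+option 3+option 4: duration 6+2+5+2=15, value 16+18+5+30=69
- option 1+option 2+option 4: duration 6+2+2=10, value 16+18+30=64
- option 2+option 4+option 5: duration 2+2+12=16, value 18+30+15=63
- option 2+option 3+option 4: duration 2+5+2=9, value 18+5+30=53
Best: 69 pts.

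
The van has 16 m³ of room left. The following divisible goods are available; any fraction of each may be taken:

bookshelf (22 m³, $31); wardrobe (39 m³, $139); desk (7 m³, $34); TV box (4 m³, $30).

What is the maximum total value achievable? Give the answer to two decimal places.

81.82

Take in order of value per unit:
- TV box (30/4 per unit): all 4 → value 30, running total 30.00
- desk (34/7 per unit): all 7 → value 34, running total 64.00
- wardrobe (139/39 per unit): 5 of 39 → value 5×139/39 = 17.8205, running total 81.82
Total 81.82.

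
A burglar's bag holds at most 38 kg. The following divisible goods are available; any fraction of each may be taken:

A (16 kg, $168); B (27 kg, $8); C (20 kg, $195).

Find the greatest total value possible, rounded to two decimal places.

363.59

Take in order of value per unit:
- A (168/16 per unit): all 16 → value 168, running total 168.00
- C (195/20 per unit): all 20 → value 195, running total 363.00
- B (8/27 per unit): 2 of 27 → value 2×8/27 = 0.5926, running total 363.59
Total 363.59.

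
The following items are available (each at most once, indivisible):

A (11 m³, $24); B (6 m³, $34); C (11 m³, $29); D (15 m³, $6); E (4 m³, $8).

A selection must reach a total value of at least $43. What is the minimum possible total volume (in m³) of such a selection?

17

Subsets with value ≥ 43, sorted by total volume:
- B+C: volume 17, value 63
- A+B: volume 17, value 58
- B+C+E: volume 21, value 71
Minimum volume: 17 m³.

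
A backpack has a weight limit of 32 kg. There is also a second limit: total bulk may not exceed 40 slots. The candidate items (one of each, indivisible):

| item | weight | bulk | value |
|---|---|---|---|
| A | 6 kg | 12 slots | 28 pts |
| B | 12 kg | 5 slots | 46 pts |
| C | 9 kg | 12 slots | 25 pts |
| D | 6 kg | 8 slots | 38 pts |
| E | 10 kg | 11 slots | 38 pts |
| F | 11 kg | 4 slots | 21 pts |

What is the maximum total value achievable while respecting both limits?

122 pts

Feasible sets respecting both limits:
- B+D+E: weight 28, bulk 24, value 122
- A+B+D: weight 24, bulk 25, value 112
- A+B+E: weight 28, bulk 28, value 112
- A+C+D+F: weight 32, bulk 36, value 112
Best: 122 pts.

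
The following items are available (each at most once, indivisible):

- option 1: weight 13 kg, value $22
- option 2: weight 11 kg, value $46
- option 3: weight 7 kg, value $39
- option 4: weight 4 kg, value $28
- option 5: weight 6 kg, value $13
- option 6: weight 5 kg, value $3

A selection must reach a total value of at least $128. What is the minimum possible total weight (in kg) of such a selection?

Subsets with value ≥ 128, sorted by total weight:
- option 2+option 3+option 4+option 5+option 6: weight 33, value 129
- option 1+option 2+option 3+option 4: weight 35, value 135
- option 1+option 2+option 3+option 4+option 6: weight 40, value 138
- option 1+option 2+option 3+option 4+option 5: weight 41, value 148
Minimum weight: 33 kg.

33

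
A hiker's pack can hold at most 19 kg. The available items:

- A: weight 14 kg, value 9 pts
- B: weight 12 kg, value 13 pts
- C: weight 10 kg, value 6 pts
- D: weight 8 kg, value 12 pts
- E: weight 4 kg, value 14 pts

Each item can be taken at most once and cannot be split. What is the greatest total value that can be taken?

Check high-value combinations within 19 kg:
- B+E: weight 12+4=16, value 13+14=27
- D+E: weight 8+4=12, value 12+14=26
- A+E: weight 14+4=18, value 9+14=23
Best: 27 pts.

27 pts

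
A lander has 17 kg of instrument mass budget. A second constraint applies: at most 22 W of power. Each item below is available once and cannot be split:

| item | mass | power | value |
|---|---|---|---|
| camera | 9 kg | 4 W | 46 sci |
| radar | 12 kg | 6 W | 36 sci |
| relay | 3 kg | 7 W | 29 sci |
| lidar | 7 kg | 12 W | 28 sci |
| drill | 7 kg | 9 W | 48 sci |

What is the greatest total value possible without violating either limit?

Feasible sets respecting both limits:
- camera+drill: mass 16, power 13, value 94
- relay+drill: mass 10, power 16, value 77
- lidar+drill: mass 14, power 21, value 76
- camera+relay: mass 12, power 11, value 75
Best: 94 sci.

94 sci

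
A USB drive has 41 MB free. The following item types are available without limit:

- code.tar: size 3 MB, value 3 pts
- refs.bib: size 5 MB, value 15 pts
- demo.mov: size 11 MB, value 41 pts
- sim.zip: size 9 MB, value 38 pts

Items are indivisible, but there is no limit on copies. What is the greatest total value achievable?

167 pts

Best value-per-unit is sim.zip at 38/9; filling with it alone gives 4×38 = 152.
Optimal mix: 1×refs.bib + 4×sim.zip → size 41, value 167.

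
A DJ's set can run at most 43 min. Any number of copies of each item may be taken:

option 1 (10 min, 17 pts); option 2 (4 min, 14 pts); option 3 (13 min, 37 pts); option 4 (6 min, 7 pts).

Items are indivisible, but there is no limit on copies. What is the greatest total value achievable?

140 pts

Best value-per-unit is option 2 at 14/4, and filling with it alone uses duration 10×4=40. No mix of the others beats 10×14 = 140.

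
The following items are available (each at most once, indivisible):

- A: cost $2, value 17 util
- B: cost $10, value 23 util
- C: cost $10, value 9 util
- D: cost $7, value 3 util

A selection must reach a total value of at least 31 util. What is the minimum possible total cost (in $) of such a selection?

Subsets with value ≥ 31, sorted by total cost:
- A+B: cost 12, value 40
- A+B+D: cost 19, value 43
Minimum cost: 12 $.

12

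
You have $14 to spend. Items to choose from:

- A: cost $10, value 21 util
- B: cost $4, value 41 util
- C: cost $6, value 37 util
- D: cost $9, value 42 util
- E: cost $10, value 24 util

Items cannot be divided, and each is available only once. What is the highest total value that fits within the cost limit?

Check high-value combinations within $14:
- B+D: cost 4+9=13, value 41+42=83
- B+C: cost 4+6=10, value 41+37=78
- B+E: cost 4+10=14, value 41+24=65
- A+B: cost 10+4=14, value 21+41=62
Best: 83 util.

83 util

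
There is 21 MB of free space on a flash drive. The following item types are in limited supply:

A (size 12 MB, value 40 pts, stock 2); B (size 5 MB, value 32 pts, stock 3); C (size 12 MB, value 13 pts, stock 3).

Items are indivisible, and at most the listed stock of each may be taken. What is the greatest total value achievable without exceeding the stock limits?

96 pts

Best selections within size 21 and stock limits:
- 3×B: size 15, value 96
- 1×A + 1×B: size 17, value 72
- 2×B: size 10, value 64
- 1×B + 1×C: size 17, value 45
Best: 96 pts.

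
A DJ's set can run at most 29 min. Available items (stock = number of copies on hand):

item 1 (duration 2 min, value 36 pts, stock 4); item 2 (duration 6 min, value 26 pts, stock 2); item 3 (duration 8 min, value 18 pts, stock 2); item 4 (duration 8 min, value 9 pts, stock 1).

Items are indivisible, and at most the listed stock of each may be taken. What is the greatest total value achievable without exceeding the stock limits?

Top feasible selections:
- 4×item 1 + 2×item 2 + 1×item 3: duration 28, value 214
- 4×item 1 + 2×item 2 + 1×item 4: duration 28, value 205
- 4×item 1 + 2×item 2: duration 20, value 196
- 4×item 1 + 1×item 2 + 1×item 3: duration 22, value 188
Best: 214 pts.

214 pts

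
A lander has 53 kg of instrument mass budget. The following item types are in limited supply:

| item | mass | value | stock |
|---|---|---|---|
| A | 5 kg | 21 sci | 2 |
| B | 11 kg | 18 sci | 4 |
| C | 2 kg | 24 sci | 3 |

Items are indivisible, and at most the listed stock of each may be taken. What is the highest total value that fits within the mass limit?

168 sci

Best selections within mass 53 and stock limits:
- 2×A + 3×B + 3×C: mass 49, value 168
- 2×A + 2×B + 3×C: mass 38, value 150
- 1×A + 3×B + 3×C: mass 44, value 147
Best: 168 sci.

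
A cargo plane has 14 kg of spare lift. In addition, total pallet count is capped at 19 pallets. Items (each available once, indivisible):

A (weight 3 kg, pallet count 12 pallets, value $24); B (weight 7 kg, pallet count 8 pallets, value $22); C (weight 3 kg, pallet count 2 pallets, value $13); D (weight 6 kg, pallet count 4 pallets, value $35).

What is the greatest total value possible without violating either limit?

$72

Feasible sets respecting both limits:
- A+C+D: weight 12, pallet count 18, value 72
- A+D: weight 9, pallet count 16, value 59
- B+D: weight 13, pallet count 12, value 57
- C+D: weight 9, pallet count 6, value 48
Best: $72.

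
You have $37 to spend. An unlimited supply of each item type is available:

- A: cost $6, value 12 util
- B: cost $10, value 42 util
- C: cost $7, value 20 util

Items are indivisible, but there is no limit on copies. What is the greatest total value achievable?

146 util

Best value-per-unit is B at 42/10; filling with it alone gives 3×42 = 126.
Optimal mix: 3×B + 1×C → cost 37, value 146.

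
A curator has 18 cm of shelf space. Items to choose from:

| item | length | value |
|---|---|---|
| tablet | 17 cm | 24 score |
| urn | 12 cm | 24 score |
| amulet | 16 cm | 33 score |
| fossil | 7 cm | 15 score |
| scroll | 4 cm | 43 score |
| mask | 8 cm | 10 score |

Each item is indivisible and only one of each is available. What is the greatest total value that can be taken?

Check high-value combinations within 18 cm:
- urn+scroll: length 12+4=16, value 24+43=67
- fossil+scroll: length 7+4=11, value 15+43=58
- scroll+mask: length 4+8=12, value 43+10=53
- scroll: length 4, value 43
- amulet: length 16, value 33
Best: 67 score.

67 score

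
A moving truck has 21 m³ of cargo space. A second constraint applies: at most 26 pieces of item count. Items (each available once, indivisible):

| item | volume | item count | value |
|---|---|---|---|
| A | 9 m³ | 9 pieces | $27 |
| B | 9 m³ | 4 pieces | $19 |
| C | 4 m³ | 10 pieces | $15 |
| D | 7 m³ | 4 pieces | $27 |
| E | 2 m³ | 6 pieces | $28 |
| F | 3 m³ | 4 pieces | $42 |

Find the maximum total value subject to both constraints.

Feasible sets respecting both limits:
- A+D+E+F: volume 21, item count 23, value 124
- B+D+E+F: volume 21, item count 18, value 116
- C+D+E+F: volume 16, item count 24, value 112
Best: $124.

$124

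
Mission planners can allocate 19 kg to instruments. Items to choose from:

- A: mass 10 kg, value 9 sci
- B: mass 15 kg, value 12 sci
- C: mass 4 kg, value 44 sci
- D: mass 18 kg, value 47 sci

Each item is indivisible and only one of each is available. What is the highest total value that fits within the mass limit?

56 sci

Check high-value combinations within 19 kg:
- B+C: mass 15+4=19, value 12+44=56
- A+C: mass 10+4=14, value 9+44=53
- D: mass 18, value 47
Best: 56 sci.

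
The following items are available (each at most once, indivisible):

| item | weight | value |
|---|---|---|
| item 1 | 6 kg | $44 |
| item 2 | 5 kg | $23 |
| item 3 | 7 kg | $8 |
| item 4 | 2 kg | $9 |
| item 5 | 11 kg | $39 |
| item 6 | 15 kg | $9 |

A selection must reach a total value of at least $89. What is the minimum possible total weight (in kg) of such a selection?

Subsets with value ≥ 89, sorted by total weight:
- item 1+item 4+item 5: weight 19, value 92
- item 1+item 2+item 5: weight 22, value 106
- item 1+item 2+item 4+item 5: weight 24, value 115
Minimum weight: 19 kg.

19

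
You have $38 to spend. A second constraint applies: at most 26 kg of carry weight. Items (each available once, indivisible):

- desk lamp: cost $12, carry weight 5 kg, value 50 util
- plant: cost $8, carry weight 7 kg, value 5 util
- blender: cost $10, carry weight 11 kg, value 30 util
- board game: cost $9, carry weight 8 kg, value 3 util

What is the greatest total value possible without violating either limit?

85 util

Feasible sets respecting both limits:
- desk lamp+plant+blender: cost 30, carry weight 23, value 85
- desk lamp+blender+board game: cost 31, carry weight 24, value 83
- desk lamp+blender: cost 22, carry weight 16, value 80
- desk lamp+plant+board game: cost 29, carry weight 20, value 58
Best: 85 util.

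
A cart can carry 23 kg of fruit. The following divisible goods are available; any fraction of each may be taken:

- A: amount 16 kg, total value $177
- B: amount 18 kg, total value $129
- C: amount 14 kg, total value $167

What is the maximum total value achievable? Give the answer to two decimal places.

Take in order of value per unit:
- C (167/14 per unit): all 14 → value 167, running total 167.00
- A (177/16 per unit): 9 of 16 → value 9×177/16 = 99.5625, running total 266.56
Total 266.56.

266.56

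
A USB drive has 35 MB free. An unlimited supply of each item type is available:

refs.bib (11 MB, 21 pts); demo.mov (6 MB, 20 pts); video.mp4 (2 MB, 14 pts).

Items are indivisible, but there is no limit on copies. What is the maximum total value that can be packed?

238 pts

Best value-per-unit is video.mp4 at 14/2, and filling with it alone uses size 17×2=34. No mix of the others beats 17×14 = 238.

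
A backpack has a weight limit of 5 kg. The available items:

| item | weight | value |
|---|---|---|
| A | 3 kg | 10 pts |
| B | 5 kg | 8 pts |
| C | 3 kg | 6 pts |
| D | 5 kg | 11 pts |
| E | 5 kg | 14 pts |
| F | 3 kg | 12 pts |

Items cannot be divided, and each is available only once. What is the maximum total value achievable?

This is a 0/1 knapsack; check combinations near the capacity.
- E: weight 5, value 14
- F: weight 3, value 12
- D: weight 5, value 11
Best: 14 pts.

14 pts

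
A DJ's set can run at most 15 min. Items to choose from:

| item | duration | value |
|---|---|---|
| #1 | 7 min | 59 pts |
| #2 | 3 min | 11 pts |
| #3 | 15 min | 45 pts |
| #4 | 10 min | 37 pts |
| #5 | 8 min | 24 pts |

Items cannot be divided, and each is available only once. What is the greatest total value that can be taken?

83 pts

Check high-value combinations within 15 min:
- #1+#5: duration 7+8=15, value 59+24=83
- #1+#2: duration 7+3=10, value 59+11=70
- #1: duration 7, value 59
- #2+#4: duration 3+10=13, value 11+37=48
- #3: duration 15, value 45
Best: 83 pts.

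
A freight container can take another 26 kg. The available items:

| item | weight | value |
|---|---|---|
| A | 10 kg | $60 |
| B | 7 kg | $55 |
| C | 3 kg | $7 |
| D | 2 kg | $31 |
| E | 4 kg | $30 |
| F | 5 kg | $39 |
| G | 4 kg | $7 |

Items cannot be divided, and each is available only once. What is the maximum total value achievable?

This is a 0/1 knapsack; check combinations near the capacity.
- A+B+D+F: weight 10+7+2+5=24, value 60+55+31+39=185
- A+B+E+F: weight 10+7+4+5=26, value 60+55+30+39=184
- A+B+C+D+E: weight 10+7+3+2+4=26, value 60+55+7+31+30=183
- A+B+D+E: weight 10+7+2+4=23, value 60+55+31+30=176
Best: $185.

$185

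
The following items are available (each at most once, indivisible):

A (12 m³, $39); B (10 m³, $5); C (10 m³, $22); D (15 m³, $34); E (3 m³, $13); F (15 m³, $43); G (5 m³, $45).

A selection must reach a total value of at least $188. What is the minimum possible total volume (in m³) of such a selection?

60

Subsets with value ≥ 188, sorted by total volume:
- A+C+D+E+F+G: volume 60, value 196
- A+B+C+D+F+G: volume 67, value 188
- A+B+C+D+E+F+G: volume 70, value 201
Minimum volume: 60 m³.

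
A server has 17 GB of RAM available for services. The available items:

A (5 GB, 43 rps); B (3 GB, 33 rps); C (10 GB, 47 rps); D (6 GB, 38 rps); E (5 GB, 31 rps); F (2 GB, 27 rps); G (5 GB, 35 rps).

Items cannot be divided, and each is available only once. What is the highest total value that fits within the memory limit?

141 rps

Check high-value combinations within 17 GB:
- A+B+D+F: memory 5+3+6+2=16, value 43+33+38+27=141
- A+B+F+G: memory 5+3+2+5=15, value 43+33+27+35=138
- A+E+F+G: memory 5+5+2+5=17, value 43+31+27+35=136
- A+B+E+F: memory 5+3+5+2=15, value 43+33+31+27=134
- B+D+F+G: memory 3+6+2+5=16, value 33+38+27+35=133
Best: 141 rps.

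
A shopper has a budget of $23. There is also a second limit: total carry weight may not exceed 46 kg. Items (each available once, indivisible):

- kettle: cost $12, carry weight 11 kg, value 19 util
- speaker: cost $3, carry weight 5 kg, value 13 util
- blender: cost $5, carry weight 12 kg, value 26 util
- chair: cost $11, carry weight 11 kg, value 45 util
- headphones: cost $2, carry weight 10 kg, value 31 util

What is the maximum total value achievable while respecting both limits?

115 util

Feasible sets respecting both limits:
- speaker+blender+chair+headphones: cost 21, carry weight 38, value 115
- blender+chair+headphones: cost 18, carry weight 33, value 102
- kettle+speaker+blender+headphones: cost 22, carry weight 38, value 89
Best: 115 util.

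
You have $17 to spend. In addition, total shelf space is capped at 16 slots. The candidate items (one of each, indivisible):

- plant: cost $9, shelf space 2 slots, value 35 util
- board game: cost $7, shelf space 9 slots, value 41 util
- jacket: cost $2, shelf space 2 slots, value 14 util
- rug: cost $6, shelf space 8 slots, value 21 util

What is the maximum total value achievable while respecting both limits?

76 util

Feasible sets respecting both limits:
- plant+board game: cost 16, shelf space 11, value 76
- plant+jacket+rug: cost 17, shelf space 12, value 70
- plant+rug: cost 15, shelf space 10, value 56
- board game+jacket: cost 9, shelf space 11, value 55
Best: 76 util.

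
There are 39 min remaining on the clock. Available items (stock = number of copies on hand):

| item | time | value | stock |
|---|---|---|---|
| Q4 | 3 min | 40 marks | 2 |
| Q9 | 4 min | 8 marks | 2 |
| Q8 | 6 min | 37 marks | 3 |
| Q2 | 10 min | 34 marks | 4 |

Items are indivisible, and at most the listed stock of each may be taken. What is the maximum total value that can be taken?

233 marks

Best selections within time 39 and stock limits:
- 2×Q4 + 1×Q9 + 3×Q8 + 1×Q2: time 38, value 233
- 2×Q4 + 3×Q8 + 1×Q2: time 34, value 225
- 2×Q4 + 2×Q8 + 2×Q2: time 38, value 222
Best: 233 marks.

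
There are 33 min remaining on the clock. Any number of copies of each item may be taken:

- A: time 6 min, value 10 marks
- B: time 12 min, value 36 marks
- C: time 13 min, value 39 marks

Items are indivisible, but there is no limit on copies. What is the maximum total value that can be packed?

Best value-per-unit is B at 36/12; filling with it alone gives 2×36 = 72.
Optimal mix: 1×A + 2×C → time 32, value 88.

88 marks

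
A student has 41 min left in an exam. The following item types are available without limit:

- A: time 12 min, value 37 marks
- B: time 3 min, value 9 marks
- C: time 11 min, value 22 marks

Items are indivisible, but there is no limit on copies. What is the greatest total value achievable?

120 marks

Best value-per-unit is A at 37/12; filling with it alone gives 3×37 = 111.
Optimal mix: 3×A + 1×B → time 39, value 120.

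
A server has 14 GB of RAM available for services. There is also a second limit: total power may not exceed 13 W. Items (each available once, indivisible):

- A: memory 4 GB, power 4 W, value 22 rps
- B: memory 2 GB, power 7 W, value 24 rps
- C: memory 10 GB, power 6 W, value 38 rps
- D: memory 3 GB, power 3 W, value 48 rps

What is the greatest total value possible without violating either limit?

86 rps

Feasible sets respecting both limits:
- C+D: memory 13, power 9, value 86
- B+D: memory 5, power 10, value 72
- A+D: memory 7, power 7, value 70
Best: 86 rps.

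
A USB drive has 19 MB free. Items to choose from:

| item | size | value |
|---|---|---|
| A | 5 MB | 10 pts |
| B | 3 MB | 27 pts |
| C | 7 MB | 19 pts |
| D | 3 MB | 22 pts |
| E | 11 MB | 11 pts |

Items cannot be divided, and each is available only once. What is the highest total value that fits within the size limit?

Check high-value combinations within 19 MB:
- A+B+C+D: size 5+3+7+3=18, value 10+27+19+22=78
- B+C+D: size 3+7+3=13, value 27+19+22=68
- B+D+E: size 3+3+11=17, value 27+22+11=60
- A+B+D: size 5+3+3=11, value 10+27+22=59
Best: 78 pts.

78 pts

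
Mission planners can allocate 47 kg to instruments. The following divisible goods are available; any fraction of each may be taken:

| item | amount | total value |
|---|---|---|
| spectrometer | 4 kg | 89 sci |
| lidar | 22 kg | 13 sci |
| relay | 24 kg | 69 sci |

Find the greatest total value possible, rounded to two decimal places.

Take in order of value per unit:
- spectrometer (89/4 per unit): all 4 → value 89, running total 89.00
- relay (69/24 per unit): all 24 → value 69, running total 158.00
- lidar (13/22 per unit): 19 of 22 → value 19×13/22 = 11.2273, running total 169.23
Total 169.23.

169.23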